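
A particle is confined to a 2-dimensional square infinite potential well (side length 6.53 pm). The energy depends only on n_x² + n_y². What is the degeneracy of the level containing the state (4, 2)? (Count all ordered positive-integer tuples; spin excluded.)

degeneracy = 2

The level has n_x² + n_y² = 20. The ordered positive-integer solutions are (2, 4), (4, 2).
That gives 2 states.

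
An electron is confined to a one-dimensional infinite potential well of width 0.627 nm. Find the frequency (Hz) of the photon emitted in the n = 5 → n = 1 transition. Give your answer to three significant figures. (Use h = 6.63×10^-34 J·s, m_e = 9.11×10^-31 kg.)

E_1 = h²/(8m_eL²) = 1.534×10^-19 J and ΔE = (5² − 1²)E_1 = 3.682×10^-18 J.
f = ΔE/h = 3.682×10^-18/6.63×10^-34 = 5.55×10^15 Hz.

f = 5.55×10^15 Hz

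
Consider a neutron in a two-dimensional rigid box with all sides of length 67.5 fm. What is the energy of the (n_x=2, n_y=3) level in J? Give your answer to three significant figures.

For a 2D rectangular well E = (h²/8m_n)·Σ n_i²/L_i² = (6.626×10^-34)²/(8·1.675×10^-27) · [2²/(67.5 fm)² + 3²/(67.5 fm)²].
Evaluating gives E = 9.35×10^-14 J.

E = 9.35×10^-14 J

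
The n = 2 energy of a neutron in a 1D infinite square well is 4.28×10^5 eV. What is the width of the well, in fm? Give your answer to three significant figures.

From E_n = n²h²/(8m_nL²), L = n·h/√(8m_nE_n).
E_2 = 4.28×10^5 eV = 6.857×10^-14 J, so L = 2·6.626×10^-34/√(8·1.675×10^-27·6.857×10^-14) = 4.37×10^-14 m = 43.7 fm.

L = 43.7 fm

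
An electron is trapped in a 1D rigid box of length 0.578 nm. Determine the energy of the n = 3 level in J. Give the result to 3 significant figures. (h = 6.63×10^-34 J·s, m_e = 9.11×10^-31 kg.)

For an infinite well E_n = n²h²/(8m_eL²), so E_1 = h²/(8m_eL²) = (6.63×10^-34)²/(8·9.11×10^-31·(5.78×10^-10 m)²) = 1.805×10^-19 J.
Then E_3 = 3²·E_1 = 9·1.805×10^-19 J = 1.62×10^-18 J.

E_3 = 1.62×10^-18 J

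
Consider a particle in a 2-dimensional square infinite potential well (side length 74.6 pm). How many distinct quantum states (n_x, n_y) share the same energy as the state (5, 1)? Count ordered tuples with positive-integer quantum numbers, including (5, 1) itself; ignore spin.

degeneracy = 2

The level has n_x² + n_y² = 26. The ordered positive-integer solutions are (1, 5), (5, 1).
That gives 2 states.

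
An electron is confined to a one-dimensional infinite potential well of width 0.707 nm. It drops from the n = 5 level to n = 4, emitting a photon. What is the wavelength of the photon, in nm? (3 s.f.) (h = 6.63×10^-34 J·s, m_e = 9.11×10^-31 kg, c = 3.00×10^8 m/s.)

λ = 183 nm

E_1 = h²/(8m_eL²) = 1.207×10^-19 J, so ΔE = (5² − 4²)E_1 = 1.086×10^-18 J.
λ = hc/ΔE = (6.63×10^-34·3.00×10^8)/1.086×10^-18 = 1.83×10^-7 m = 183 nm.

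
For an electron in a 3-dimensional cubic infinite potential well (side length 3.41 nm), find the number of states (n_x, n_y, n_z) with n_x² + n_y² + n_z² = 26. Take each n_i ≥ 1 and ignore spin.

degeneracy = 6

The level has n_x² + n_y² + n_z² = 26. The ordered positive-integer solutions are (1, 3, 4), (1, 4, 3), (3, 1, 4), (3, 4, 1), (4, 1, 3), (4, 3, 1).
That gives 6 states.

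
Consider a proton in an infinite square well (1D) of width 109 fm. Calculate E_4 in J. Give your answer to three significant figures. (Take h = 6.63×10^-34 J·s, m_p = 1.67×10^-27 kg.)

E_4 = 4.43×10^-14 J

For an infinite well E_n = n²h²/(8m_pL²), so E_1 = h²/(8m_pL²) = (6.63×10^-34)²/(8·1.67×10^-27·(1.09×10^-13 m)²) = 2.769×10^-15 J.
Then E_4 = 4²·E_1 = 16·2.769×10^-15 J = 4.43×10^-14 J.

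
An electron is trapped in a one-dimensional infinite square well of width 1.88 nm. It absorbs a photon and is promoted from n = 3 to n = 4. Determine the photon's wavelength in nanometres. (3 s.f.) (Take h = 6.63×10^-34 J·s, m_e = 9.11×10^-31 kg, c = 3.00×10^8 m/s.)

E_1 = h²/(8m_eL²) = 1.706×10^-20 J, so ΔE = (4² − 3²)E_1 = 1.194×10^-19 J.
λ = hc/ΔE = (6.63×10^-34·3.00×10^8)/1.194×10^-19 = 1.67×10^-6 m = 1.67×10^3 nm.

λ = 1.67×10^3 nm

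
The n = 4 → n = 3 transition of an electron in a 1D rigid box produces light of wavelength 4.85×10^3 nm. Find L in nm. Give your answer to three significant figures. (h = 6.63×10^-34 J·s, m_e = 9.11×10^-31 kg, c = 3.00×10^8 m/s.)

The photon carries ΔE = hc/λ = 6.63×10^-34·3.00×10^8/4.85×10^-6 m = 4.101×10^-20 J.
Since ΔE = (4² − 3²)E_1, E_1 = 5.859×10^-21 J, and L = h/√(8m_eE_1) = 3.21×10^-9 m = 3.21 nm.

L = 3.21 nm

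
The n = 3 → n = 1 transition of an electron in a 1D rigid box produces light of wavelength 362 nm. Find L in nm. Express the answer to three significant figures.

L = 0.937 nm

The photon carries ΔE = hc/λ = 6.626×10^-34·2.998×10^8/3.62×10^-7 m = 5.487×10^-19 J.
Since ΔE = (3² − 1²)E_1, E_1 = 6.859×10^-20 J, and L = h/√(8m_eE_1) = 9.37×10^-10 m = 0.937 nm.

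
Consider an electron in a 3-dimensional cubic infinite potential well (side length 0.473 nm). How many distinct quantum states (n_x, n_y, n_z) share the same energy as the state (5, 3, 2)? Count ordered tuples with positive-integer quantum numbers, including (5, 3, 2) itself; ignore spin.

degeneracy = 9

The level has n_x² + n_y² + n_z² = 38. The ordered positive-integer solutions are (1, 1, 6), (1, 6, 1), (2, 3, 5), (2, 5, 3), (3, 2, 5), (3, 5, 2), (5, 2, 3), (5, 3, 2), (6, 1, 1).
That gives 9 states.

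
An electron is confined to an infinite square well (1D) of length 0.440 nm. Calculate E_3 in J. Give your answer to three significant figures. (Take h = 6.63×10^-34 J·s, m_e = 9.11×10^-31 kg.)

For an infinite well E_n = n²h²/(8m_eL²), so E_1 = h²/(8m_eL²) = (6.63×10^-34)²/(8·9.11×10^-31·(4.40×10^-10 m)²) = 3.115×10^-19 J.
Then E_3 = 3²·E_1 = 9·3.115×10^-19 J = 2.80×10^-18 J.

E_3 = 2.80×10^-18 J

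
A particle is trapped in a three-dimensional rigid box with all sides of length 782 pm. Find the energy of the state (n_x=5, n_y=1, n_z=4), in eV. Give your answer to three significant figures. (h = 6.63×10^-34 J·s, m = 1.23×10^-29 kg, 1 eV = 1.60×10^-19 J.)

For a 3D rectangular well E = (h²/8m)·Σ n_i²/L_i² = (6.63×10^-34)²/(8·1.23×10^-29) · [5²/(782 pm)² + 1²/(782 pm)² + 4²/(782 pm)²].
Evaluating gives E = 3.068×10^-19 J = 1.92 eV.

E = 1.92 eV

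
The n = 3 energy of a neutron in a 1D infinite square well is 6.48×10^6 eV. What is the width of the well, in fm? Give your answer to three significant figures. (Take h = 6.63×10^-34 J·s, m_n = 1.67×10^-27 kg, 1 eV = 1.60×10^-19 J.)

L = 16.9 fm

From E_n = n²h²/(8m_nL²), L = n·h/√(8m_nE_n).
E_3 = 6.48×10^6 eV = 1.037×10^-12 J, so L = 3·6.63×10^-34/√(8·1.67×10^-27·1.037×10^-12) = 1.69×10^-14 m = 16.9 fm.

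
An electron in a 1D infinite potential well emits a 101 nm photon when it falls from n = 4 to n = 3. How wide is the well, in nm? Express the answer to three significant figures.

L = 0.463 nm

The photon carries ΔE = hc/λ = 6.626×10^-34·2.998×10^8/1.01×10^-7 m = 1.967×10^-18 J.
Since ΔE = (4² − 3²)E_1, E_1 = 2.810×10^-19 J, and L = h/√(8m_eE_1) = 4.63×10^-10 m = 0.463 nm.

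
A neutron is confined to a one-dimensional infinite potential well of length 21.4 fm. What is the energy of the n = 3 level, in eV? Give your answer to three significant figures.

For an infinite well E_n = n²h²/(8m_nL²), so E_1 = h²/(8m_nL²) = (6.626×10^-34)²/(8·1.675×10^-27·(2.14×10^-14 m)²) = 7.154×10^-14 J.
Then E_3 = 3²·E_1 = 9·7.154×10^-14 J = 6.439×10^-13 J.
Converting, E_3 = 6.439×10^-13 J / (1.602×10^-19 J/eV) = 4.02×10^6 eV.

E_3 = 4.02×10^6 eV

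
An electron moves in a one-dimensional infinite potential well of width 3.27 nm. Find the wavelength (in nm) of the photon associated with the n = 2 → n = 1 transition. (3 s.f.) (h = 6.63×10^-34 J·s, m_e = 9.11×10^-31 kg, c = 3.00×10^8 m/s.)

λ = 1.18×10^4 nm

E_1 = h²/(8m_eL²) = 5.641×10^-21 J, so ΔE = (2² − 1²)E_1 = 1.692×10^-20 J.
λ = hc/ΔE = (6.63×10^-34·3.00×10^8)/1.692×10^-20 = 1.18×10^-5 m = 1.18×10^4 nm.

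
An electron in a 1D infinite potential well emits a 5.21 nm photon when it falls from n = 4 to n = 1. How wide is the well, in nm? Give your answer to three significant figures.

L = 0.154 nm

The photon carries ΔE = hc/λ = 6.626×10^-34·2.998×10^8/5.21×10^-9 m = 3.813×10^-17 J.
Since ΔE = (4² − 1²)E_1, E_1 = 2.542×10^-18 J, and L = h/√(8m_eE_1) = 1.54×10^-10 m = 0.154 nm.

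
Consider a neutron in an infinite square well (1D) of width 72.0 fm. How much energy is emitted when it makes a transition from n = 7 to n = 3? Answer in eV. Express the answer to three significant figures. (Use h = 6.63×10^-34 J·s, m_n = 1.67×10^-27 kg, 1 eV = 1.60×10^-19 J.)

|ΔE| = 1.59×10^6 eV

E_1 = h²/(8m_nL²) = 6.347×10^-15 J.
|ΔE| = |7² − 3²|·E_1 = 40·6.347×10^-15 J = 2.539×10^-13 J = 1.59×10^6 eV.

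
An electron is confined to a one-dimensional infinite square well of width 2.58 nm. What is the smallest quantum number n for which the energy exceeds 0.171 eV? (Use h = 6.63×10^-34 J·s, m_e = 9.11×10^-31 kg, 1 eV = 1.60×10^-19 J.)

E_1 = h²/(8m_eL²) = 9.061×10^-21 J = 0.05663 eV.
Need n² > 0.171/0.05663 = 3.020, i.e. n > 1.738.
The smallest integer satisfying this is n = 2.

n = 2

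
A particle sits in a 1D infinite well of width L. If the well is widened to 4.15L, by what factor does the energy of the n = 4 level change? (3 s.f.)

0.0581

E_n ∝ 1/L², so the energy scales by 1/4.15² = 0.0581.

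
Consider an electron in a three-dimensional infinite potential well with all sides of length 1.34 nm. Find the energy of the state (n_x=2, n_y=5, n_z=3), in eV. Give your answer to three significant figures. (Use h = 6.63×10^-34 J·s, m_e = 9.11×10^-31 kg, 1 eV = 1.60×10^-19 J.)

E = 7.98 eV

For a 3D rectangular well E = (h²/8m_e)·Σ n_i²/L_i² = (6.63×10^-34)²/(8·9.11×10^-31) · [2²/(1.34 nm)² + 5²/(1.34 nm)² + 3²/(1.34 nm)²].
Evaluating gives E = 1.276×10^-18 J = 7.98 eV.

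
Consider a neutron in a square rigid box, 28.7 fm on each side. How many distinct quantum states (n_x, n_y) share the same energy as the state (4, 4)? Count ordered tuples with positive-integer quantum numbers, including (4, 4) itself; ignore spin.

degeneracy = 1

The level has n_x² + n_y² = 32. The ordered positive-integer solutions are (4, 4).
That gives 1 state.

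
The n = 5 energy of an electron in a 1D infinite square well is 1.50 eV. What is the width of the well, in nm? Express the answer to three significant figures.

From E_n = n²h²/(8m_eL²), L = n·h/√(8m_eE_n).
E_5 = 1.50 eV = 2.403×10^-19 J, so L = 5·6.626×10^-34/√(8·9.109×10^-31·2.403×10^-19) = 2.50×10^-9 m = 2.50 nm.

L = 2.50 nm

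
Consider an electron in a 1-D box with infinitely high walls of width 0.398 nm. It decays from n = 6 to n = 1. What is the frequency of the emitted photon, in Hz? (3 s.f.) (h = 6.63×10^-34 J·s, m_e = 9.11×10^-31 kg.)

f = 2.01×10^16 Hz

E_1 = h²/(8m_eL²) = 3.808×10^-19 J and ΔE = (6² − 1²)E_1 = 1.333×10^-17 J.
f = ΔE/h = 1.333×10^-17/6.63×10^-34 = 2.01×10^16 Hz.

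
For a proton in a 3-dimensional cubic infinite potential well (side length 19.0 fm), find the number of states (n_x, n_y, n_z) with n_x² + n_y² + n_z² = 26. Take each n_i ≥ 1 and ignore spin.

The level has n_x² + n_y² + n_z² = 26. The ordered positive-integer solutions are (1, 3, 4), (1, 4, 3), (3, 1, 4), (3, 4, 1), (4, 1, 3), (4, 3, 1).
That gives 6 states.

degeneracy = 6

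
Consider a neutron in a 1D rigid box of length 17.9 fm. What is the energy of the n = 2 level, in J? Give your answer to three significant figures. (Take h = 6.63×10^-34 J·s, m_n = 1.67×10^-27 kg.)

E_2 = 4.11×10^-13 J

For an infinite well E_n = n²h²/(8m_nL²), so E_1 = h²/(8m_nL²) = (6.63×10^-34)²/(8·1.67×10^-27·(1.79×10^-14 m)²) = 1.027×10^-13 J.
Then E_2 = 2²·E_1 = 4·1.027×10^-13 J = 4.11×10^-13 J.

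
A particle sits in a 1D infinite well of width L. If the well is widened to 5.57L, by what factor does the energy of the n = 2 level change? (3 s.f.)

E_n ∝ 1/L², so the energy scales by 1/5.57² = 0.0322.

0.0322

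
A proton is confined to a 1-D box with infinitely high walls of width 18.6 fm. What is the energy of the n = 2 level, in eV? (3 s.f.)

E_2 = 2.37×10^6 eV

For an infinite well E_n = n²h²/(8m_pL²), so E_1 = h²/(8m_pL²) = (6.626×10^-34)²/(8·1.673×10^-27·(1.86×10^-14 m)²) = 9.482×10^-14 J.
Then E_2 = 2²·E_1 = 4·9.482×10^-14 J = 3.793×10^-13 J.
Converting, E_2 = 3.793×10^-13 J / (1.602×10^-19 J/eV) = 2.37×10^6 eV.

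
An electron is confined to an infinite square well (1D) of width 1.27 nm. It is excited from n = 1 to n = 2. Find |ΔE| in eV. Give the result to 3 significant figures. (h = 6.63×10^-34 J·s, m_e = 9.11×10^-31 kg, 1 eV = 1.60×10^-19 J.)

|ΔE| = 0.701 eV

E_1 = h²/(8m_eL²) = 3.739×10^-20 J.
|ΔE| = |1² − 2²|·E_1 = 3·3.739×10^-20 J = 1.122×10^-19 J = 0.701 eV.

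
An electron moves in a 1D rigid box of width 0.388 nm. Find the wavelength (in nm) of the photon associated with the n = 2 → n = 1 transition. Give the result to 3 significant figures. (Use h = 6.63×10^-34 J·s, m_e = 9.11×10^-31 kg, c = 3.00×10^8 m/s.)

E_1 = h²/(8m_eL²) = 4.006×10^-19 J, so ΔE = (2² − 1²)E_1 = 1.202×10^-18 J.
λ = hc/ΔE = (6.63×10^-34·3.00×10^8)/1.202×10^-18 = 1.65×10^-7 m = 165 nm.

λ = 165 nm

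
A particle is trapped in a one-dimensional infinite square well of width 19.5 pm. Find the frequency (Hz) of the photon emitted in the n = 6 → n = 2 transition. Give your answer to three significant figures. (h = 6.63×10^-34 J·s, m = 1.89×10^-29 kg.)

E_1 = h²/(8mL²) = 7.646×10^-18 J and ΔE = (6² − 2²)E_1 = 2.447×10^-16 J.
f = ΔE/h = 2.447×10^-16/6.63×10^-34 = 3.69×10^17 Hz.

f = 3.69×10^17 Hz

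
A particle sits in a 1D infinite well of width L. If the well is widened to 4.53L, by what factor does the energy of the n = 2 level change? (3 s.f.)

E_n ∝ 1/L², so the energy scales by 1/4.53² = 0.0487.

0.0487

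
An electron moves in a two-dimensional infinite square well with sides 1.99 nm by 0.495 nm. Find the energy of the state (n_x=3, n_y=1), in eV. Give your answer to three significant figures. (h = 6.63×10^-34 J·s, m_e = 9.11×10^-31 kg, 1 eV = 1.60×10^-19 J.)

For a 2D rectangular well E = (h²/8m_e)·Σ n_i²/L_i² = (6.63×10^-34)²/(8·9.11×10^-31) · [3²/(1.99 nm)² + 1²/(0.495 nm)²].
Evaluating gives E = 3.832×10^-19 J = 2.40 eV.

E = 2.40 eV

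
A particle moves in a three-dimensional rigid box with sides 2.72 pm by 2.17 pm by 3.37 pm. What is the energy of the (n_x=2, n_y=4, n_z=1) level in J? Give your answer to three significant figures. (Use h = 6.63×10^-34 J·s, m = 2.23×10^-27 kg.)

For a 3D rectangular well E = (h²/8m)·Σ n_i²/L_i² = (6.63×10^-34)²/(8·2.23×10^-27) · [2²/(2.72 pm)² + 4²/(2.17 pm)² + 1²/(3.37 pm)²].
Evaluating gives E = 9.92×10^-17 J.

E = 9.92×10^-17 J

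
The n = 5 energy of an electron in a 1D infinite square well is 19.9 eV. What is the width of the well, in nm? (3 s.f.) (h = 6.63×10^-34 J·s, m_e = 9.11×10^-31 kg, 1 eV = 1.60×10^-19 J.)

L = 0.688 nm

From E_n = n²h²/(8m_eL²), L = n·h/√(8m_eE_n).
E_5 = 19.9 eV = 3.184×10^-18 J, so L = 5·6.63×10^-34/√(8·9.11×10^-31·3.184×10^-18) = 6.88×10^-10 m = 0.688 nm.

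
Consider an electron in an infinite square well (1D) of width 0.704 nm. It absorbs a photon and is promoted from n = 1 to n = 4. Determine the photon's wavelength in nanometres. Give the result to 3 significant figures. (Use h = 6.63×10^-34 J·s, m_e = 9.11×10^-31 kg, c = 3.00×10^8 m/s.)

E_1 = h²/(8m_eL²) = 1.217×10^-19 J, so ΔE = (4² − 1²)E_1 = 1.826×10^-18 J.
λ = hc/ΔE = (6.63×10^-34·3.00×10^8)/1.826×10^-18 = 1.09×10^-7 m = 109 nm.

λ = 109 nm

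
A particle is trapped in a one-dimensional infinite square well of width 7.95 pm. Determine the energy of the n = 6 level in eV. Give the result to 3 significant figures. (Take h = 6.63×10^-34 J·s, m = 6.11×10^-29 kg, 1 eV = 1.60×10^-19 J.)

E_6 = 3.20×10^3 eV

For an infinite well E_n = n²h²/(8mL²), so E_1 = h²/(8mL²) = (6.63×10^-34)²/(8·6.11×10^-29·(7.95×10^-12 m)²) = 1.423×10^-17 J.
Then E_6 = 6²·E_1 = 36·1.423×10^-17 J = 5.123×10^-16 J.
Converting, E_6 = 5.123×10^-16 J / (1.60×10^-19 J/eV) = 3.20×10^3 eV.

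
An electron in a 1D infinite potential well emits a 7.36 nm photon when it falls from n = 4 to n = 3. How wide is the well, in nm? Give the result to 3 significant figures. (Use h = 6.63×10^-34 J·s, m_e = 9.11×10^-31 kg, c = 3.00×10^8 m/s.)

L = 0.125 nm

The photon carries ΔE = hc/λ = 6.63×10^-34·3.00×10^8/7.36×10^-9 m = 2.702×10^-17 J.
Since ΔE = (4² − 3²)E_1, E_1 = 3.860×10^-18 J, and L = h/√(8m_eE_1) = 1.25×10^-10 m = 0.125 nm.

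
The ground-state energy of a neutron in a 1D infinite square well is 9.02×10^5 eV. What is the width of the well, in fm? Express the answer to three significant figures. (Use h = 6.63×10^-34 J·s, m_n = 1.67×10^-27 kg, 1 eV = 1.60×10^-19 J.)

From E_n = n²h²/(8m_nL²), L = n·h/√(8m_nE_n).
E_1 = 9.02×10^5 eV = 1.443×10^-13 J, so L = 1·6.63×10^-34/√(8·1.67×10^-27·1.443×10^-13) = 1.51×10^-14 m = 15.1 fm.

L = 15.1 fm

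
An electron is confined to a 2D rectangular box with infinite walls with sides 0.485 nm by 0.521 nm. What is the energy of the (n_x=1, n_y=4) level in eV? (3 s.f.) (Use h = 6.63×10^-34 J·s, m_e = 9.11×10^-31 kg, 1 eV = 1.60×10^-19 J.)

E = 23.8 eV

For a 2D rectangular well E = (h²/8m_e)·Σ n_i²/L_i² = (6.63×10^-34)²/(8·9.11×10^-31) · [1²/(0.485 nm)² + 4²/(0.521 nm)²].
Evaluating gives E = 3.812×10^-18 J = 23.8 eV.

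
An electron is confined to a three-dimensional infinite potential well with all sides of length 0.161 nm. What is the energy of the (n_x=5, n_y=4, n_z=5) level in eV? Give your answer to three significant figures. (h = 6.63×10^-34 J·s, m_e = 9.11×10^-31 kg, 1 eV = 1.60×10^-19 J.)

For a 3D rectangular well E = (h²/8m_e)·Σ n_i²/L_i² = (6.63×10^-34)²/(8·9.11×10^-31) · [5²/(0.161 nm)² + 4²/(0.161 nm)² + 5²/(0.161 nm)²].
Evaluating gives E = 1.536×10^-16 J = 960 eV.

E = 960 eV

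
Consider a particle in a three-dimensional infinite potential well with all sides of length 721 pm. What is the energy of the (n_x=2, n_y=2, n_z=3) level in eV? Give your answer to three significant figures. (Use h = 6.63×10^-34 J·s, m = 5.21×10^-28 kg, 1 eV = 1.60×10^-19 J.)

E = 0.0216 eV

For a 3D rectangular well E = (h²/8m)·Σ n_i²/L_i² = (6.63×10^-34)²/(8·5.21×10^-28) · [2²/(721 pm)² + 2²/(721 pm)² + 3²/(721 pm)²].
Evaluating gives E = 3.449×10^-21 J = 0.0216 eV.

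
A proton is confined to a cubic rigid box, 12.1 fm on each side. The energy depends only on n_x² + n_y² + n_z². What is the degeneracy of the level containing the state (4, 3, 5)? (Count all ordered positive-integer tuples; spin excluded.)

degeneracy = 6

The level has n_x² + n_y² + n_z² = 50. The ordered positive-integer solutions are (3, 4, 5), (3, 5, 4), (4, 3, 5), (4, 5, 3), (5, 3, 4), (5, 4, 3).
That gives 6 states.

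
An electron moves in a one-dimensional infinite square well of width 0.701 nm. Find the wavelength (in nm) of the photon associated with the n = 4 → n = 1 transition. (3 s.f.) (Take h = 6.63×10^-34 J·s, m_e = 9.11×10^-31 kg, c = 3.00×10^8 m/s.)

E_1 = h²/(8m_eL²) = 1.227×10^-19 J, so ΔE = (4² − 1²)E_1 = 1.840×10^-18 J.
λ = hc/ΔE = (6.63×10^-34·3.00×10^8)/1.840×10^-18 = 1.08×10^-7 m = 108 nm.

λ = 108 nm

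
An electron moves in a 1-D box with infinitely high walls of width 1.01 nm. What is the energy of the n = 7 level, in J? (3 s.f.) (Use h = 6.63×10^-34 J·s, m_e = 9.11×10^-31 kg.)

For an infinite well E_n = n²h²/(8m_eL²), so E_1 = h²/(8m_eL²) = (6.63×10^-34)²/(8·9.11×10^-31·(1.01×10^-9 m)²) = 5.913×10^-20 J.
Then E_7 = 7²·E_1 = 49·5.913×10^-20 J = 2.90×10^-18 J.

E_7 = 2.90×10^-18 J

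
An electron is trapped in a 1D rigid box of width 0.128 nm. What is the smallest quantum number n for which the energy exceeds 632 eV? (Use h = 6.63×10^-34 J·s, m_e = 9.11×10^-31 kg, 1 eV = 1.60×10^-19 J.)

n = 6

E_1 = h²/(8m_eL²) = 3.681×10^-18 J = 23.01 eV.
Need n² > 632/23.01 = 27.47, i.e. n > 5.241.
The smallest integer satisfying this is n = 6.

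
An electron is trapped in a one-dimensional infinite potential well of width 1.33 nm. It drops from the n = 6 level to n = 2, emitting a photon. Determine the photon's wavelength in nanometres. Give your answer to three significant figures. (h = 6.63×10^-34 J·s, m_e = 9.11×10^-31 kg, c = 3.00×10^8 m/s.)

E_1 = h²/(8m_eL²) = 3.410×10^-20 J, so ΔE = (6² − 2²)E_1 = 1.091×10^-18 J.
λ = hc/ΔE = (6.63×10^-34·3.00×10^8)/1.091×10^-18 = 1.82×10^-7 m = 182 nm.

λ = 182 nm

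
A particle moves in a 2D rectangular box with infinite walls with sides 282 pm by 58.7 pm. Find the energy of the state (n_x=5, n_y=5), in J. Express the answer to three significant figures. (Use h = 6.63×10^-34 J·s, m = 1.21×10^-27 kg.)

For a 2D rectangular well E = (h²/8m)·Σ n_i²/L_i² = (6.63×10^-34)²/(8·1.21×10^-27) · [5²/(282 pm)² + 5²/(58.7 pm)²].
Evaluating gives E = 3.44×10^-19 J.

E = 3.44×10^-19 J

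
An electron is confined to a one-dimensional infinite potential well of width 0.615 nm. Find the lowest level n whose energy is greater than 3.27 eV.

E_1 = h²/(8m_eL²) = 1.593×10^-19 J = 0.9944 eV.
Need n² > 3.27/0.9944 = 3.288, i.e. n > 1.813.
The smallest integer satisfying this is n = 2.

n = 2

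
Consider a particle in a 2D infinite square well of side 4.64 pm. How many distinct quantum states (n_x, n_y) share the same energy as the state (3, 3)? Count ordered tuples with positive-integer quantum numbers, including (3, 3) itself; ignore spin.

The level has n_x² + n_y² = 18. The ordered positive-integer solutions are (3, 3).
That gives 1 state.

degeneracy = 1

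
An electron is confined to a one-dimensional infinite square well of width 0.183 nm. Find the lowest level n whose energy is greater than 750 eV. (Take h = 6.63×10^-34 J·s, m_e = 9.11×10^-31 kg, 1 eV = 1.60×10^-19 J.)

n = 9

E_1 = h²/(8m_eL²) = 1.801×10^-18 J = 11.26 eV.
Need n² > 750/11.26 = 66.61, i.e. n > 8.161.
The smallest integer satisfying this is n = 9.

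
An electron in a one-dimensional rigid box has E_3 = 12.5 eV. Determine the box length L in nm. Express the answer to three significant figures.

L = 0.520 nm

From E_n = n²h²/(8m_eL²), L = n·h/√(8m_eE_n).
E_3 = 12.5 eV = 2.002×10^-18 J, so L = 3·6.626×10^-34/√(8·9.109×10^-31·2.002×10^-18) = 5.20×10^-10 m = 0.520 nm.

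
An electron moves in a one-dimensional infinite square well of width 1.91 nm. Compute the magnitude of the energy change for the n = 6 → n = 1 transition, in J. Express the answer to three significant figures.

E_1 = h²/(8m_eL²) = 1.651×10^-20 J.
|ΔE| = |6² − 1²|·E_1 = 35·1.651×10^-20 J = 5.78×10^-19 J.

|ΔE| = 5.78×10^-19 J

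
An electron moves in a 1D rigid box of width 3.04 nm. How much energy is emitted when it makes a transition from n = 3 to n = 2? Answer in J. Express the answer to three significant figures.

E_1 = h²/(8m_eL²) = 6.519×10^-21 J.
|ΔE| = |3² − 2²|·E_1 = 5·6.519×10^-21 J = 3.26×10^-20 J.

|ΔE| = 3.26×10^-20 J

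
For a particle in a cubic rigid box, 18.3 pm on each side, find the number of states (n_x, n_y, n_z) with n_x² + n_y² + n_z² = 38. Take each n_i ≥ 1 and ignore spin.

degeneracy = 9

The level has n_x² + n_y² + n_z² = 38. The ordered positive-integer solutions are (1, 1, 6), (1, 6, 1), (2, 3, 5), (2, 5, 3), (3, 2, 5), (3, 5, 2), (5, 2, 3), (5, 3, 2), (6, 1, 1).
That gives 9 states.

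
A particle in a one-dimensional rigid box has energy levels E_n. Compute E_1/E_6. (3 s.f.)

0.0278

E_n ∝ n², so E_1/E_6 = 1²/6² = 1/36 = 0.0278.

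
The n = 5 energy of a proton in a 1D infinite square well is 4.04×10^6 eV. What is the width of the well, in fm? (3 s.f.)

From E_n = n²h²/(8m_pL²), L = n·h/√(8m_pE_n).
E_5 = 4.04×10^6 eV = 6.472×10^-13 J, so L = 5·6.626×10^-34/√(8·1.673×10^-27·6.472×10^-13) = 3.56×10^-14 m = 35.6 fm.

L = 35.6 fm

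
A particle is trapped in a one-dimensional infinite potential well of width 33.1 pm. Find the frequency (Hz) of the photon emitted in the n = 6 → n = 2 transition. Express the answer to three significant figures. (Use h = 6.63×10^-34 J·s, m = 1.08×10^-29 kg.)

E_1 = h²/(8mL²) = 4.644×10^-18 J and ΔE = (6² − 2²)E_1 = 1.486×10^-16 J.
f = ΔE/h = 1.486×10^-16/6.63×10^-34 = 2.24×10^17 Hz.

f = 2.24×10^17 Hz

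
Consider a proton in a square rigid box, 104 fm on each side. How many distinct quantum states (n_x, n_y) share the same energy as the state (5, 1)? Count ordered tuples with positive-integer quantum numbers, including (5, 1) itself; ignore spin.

degeneracy = 2

The level has n_x² + n_y² = 26. The ordered positive-integer solutions are (1, 5), (5, 1).
That gives 2 states.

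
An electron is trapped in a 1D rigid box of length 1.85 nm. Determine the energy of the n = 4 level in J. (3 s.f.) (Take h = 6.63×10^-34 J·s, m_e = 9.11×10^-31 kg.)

For an infinite well E_n = n²h²/(8m_eL²), so E_1 = h²/(8m_eL²) = (6.63×10^-34)²/(8·9.11×10^-31·(1.85×10^-9 m)²) = 1.762×10^-20 J.
Then E_4 = 4²·E_1 = 16·1.762×10^-20 J = 2.82×10^-19 J.

E_4 = 2.82×10^-19 J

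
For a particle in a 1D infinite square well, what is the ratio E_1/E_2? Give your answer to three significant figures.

0.250

E_n ∝ n², so E_1/E_2 = 1²/2² = 1/4 = 0.250.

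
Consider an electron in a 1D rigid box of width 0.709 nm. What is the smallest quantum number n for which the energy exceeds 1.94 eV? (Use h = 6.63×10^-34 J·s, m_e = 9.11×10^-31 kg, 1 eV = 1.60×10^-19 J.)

n = 2

E_1 = h²/(8m_eL²) = 1.200×10^-19 J = 0.7500 eV.
Need n² > 1.94/0.7500 = 2.587, i.e. n > 1.608.
The smallest integer satisfying this is n = 2.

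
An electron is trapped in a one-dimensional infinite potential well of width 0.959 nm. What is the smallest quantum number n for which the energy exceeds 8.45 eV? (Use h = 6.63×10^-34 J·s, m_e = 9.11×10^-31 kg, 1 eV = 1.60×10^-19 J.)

E_1 = h²/(8m_eL²) = 6.558×10^-20 J = 0.4099 eV.
Need n² > 8.45/0.4099 = 20.61, i.e. n > 4.540.
The smallest integer satisfying this is n = 5.

n = 5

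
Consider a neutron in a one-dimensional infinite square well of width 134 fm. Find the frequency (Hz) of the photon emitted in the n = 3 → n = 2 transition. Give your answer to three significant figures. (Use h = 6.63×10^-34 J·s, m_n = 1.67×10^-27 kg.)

f = 1.38×10^19 Hz

E_1 = h²/(8m_nL²) = 1.832×10^-15 J and ΔE = (3² − 2²)E_1 = 9.160×10^-15 J.
f = ΔE/h = 9.160×10^-15/6.63×10^-34 = 1.38×10^19 Hz.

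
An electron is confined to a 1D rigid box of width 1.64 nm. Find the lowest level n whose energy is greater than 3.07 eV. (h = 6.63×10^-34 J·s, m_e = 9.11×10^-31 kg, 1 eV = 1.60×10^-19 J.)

E_1 = h²/(8m_eL²) = 2.242×10^-20 J = 0.1401 eV.
Need n² > 3.07/0.1401 = 21.91, i.e. n > 4.681.
The smallest integer satisfying this is n = 5.

n = 5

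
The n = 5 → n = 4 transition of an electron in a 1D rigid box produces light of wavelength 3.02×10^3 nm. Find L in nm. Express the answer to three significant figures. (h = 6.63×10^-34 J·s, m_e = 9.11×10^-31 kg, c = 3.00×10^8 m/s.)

L = 2.87 nm

The photon carries ΔE = hc/λ = 6.63×10^-34·3.00×10^8/3.02×10^-6 m = 6.586×10^-20 J.
Since ΔE = (5² − 4²)E_1, E_1 = 7.318×10^-21 J, and L = h/√(8m_eE_1) = 2.87×10^-9 m = 2.87 nm.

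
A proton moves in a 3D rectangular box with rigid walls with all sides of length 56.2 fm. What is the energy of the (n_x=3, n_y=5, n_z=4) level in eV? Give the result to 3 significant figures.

E = 3.24×10^6 eV

For a 3D rectangular well E = (h²/8m_p)·Σ n_i²/L_i² = (6.626×10^-34)²/(8·1.673×10^-27) · [3²/(56.2 fm)² + 5²/(56.2 fm)² + 4²/(56.2 fm)²].
Evaluating gives E = 5.193×10^-13 J = 3.24×10^6 eV.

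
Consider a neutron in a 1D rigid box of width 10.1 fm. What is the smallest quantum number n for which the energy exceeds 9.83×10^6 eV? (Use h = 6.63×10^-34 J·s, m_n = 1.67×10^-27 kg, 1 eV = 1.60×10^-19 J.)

E_1 = h²/(8m_nL²) = 3.225×10^-13 J = 2.016×10^6 eV.
Need n² > 9.83×10^6/2.016×10^6 = 4.876, i.e. n > 2.208.
The smallest integer satisfying this is n = 3.

n = 3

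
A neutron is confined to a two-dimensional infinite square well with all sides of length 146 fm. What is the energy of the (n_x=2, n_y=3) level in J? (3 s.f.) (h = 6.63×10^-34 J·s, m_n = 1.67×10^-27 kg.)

For a 2D rectangular well E = (h²/8m_n)·Σ n_i²/L_i² = (6.63×10^-34)²/(8·1.67×10^-27) · [2²/(146 fm)² + 3²/(146 fm)²].
Evaluating gives E = 2.01×10^-14 J.

E = 2.01×10^-14 J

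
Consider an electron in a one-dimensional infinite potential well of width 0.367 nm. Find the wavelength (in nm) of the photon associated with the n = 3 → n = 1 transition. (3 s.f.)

E_1 = h²/(8m_eL²) = 4.473×10^-19 J, so ΔE = (3² − 1²)E_1 = 3.578×10^-18 J.
λ = hc/ΔE = (6.626×10^-34·2.998×10^8)/3.578×10^-18 = 5.55×10^-8 m = 55.5 nm.

λ = 55.5 nm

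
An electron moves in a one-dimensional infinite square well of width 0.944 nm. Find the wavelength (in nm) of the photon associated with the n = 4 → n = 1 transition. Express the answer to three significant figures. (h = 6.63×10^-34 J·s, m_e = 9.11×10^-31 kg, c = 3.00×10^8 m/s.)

E_1 = h²/(8m_eL²) = 6.768×10^-20 J, so ΔE = (4² − 1²)E_1 = 1.015×10^-18 J.
λ = hc/ΔE = (6.63×10^-34·3.00×10^8)/1.015×10^-18 = 1.96×10^-7 m = 196 nm.

λ = 196 nm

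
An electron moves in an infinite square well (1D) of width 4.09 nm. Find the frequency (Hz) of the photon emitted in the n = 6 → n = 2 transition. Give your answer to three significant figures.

E_1 = h²/(8m_eL²) = 3.602×10^-21 J and ΔE = (6² − 2²)E_1 = 1.153×10^-19 J.
f = ΔE/h = 1.153×10^-19/6.626×10^-34 = 1.74×10^14 Hz.

f = 1.74×10^14 Hz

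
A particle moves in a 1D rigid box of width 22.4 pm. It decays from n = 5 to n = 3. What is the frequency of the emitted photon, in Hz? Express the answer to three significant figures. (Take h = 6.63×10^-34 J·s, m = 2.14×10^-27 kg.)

E_1 = h²/(8mL²) = 5.117×10^-20 J and ΔE = (5² − 3²)E_1 = 8.187×10^-19 J.
f = ΔE/h = 8.187×10^-19/6.63×10^-34 = 1.23×10^15 Hz.

f = 1.23×10^15 Hz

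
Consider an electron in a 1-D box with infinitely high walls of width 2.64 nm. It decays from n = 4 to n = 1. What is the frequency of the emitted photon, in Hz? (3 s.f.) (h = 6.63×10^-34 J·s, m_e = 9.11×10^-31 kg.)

f = 1.96×10^14 Hz

E_1 = h²/(8m_eL²) = 8.654×10^-21 J and ΔE = (4² − 1²)E_1 = 1.298×10^-19 J.
f = ΔE/h = 1.298×10^-19/6.63×10^-34 = 1.96×10^14 Hz.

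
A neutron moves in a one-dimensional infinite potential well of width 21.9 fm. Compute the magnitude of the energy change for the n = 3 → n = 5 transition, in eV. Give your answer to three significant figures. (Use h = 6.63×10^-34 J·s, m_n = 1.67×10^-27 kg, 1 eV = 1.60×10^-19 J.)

E_1 = h²/(8m_nL²) = 6.860×10^-14 J.
|ΔE| = |3² − 5²|·E_1 = 16·6.860×10^-14 J = 1.098×10^-12 J = 6.86×10^6 eV.

|ΔE| = 6.86×10^6 eV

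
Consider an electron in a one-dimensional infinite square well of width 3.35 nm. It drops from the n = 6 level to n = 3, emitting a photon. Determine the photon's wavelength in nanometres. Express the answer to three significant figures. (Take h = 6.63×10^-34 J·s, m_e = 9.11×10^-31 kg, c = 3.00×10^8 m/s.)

λ = 1.37×10^3 nm

E_1 = h²/(8m_eL²) = 5.374×10^-21 J, so ΔE = (6² − 3²)E_1 = 1.451×10^-19 J.
λ = hc/ΔE = (6.63×10^-34·3.00×10^8)/1.451×10^-19 = 1.37×10^-6 m = 1.37×10^3 nm.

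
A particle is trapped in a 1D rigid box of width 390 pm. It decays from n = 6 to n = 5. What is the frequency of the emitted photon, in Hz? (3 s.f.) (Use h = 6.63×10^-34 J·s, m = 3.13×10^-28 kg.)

E_1 = h²/(8mL²) = 1.154×10^-21 J and ΔE = (6² − 5²)E_1 = 1.269×10^-20 J.
f = ΔE/h = 1.269×10^-20/6.63×10^-34 = 1.91×10^13 Hz.

f = 1.91×10^13 Hz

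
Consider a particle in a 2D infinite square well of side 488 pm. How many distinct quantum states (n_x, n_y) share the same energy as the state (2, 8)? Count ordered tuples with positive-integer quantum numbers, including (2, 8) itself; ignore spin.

The level has n_x² + n_y² = 68. The ordered positive-integer solutions are (2, 8), (8, 2).
That gives 2 states.

degeneracy = 2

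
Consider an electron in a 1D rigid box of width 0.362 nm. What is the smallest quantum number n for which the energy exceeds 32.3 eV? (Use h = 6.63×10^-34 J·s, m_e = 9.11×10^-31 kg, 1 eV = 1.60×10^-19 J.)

n = 4

E_1 = h²/(8m_eL²) = 4.603×10^-19 J = 2.877 eV.
Need n² > 32.3/2.877 = 11.23, i.e. n > 3.351.
The smallest integer satisfying this is n = 4.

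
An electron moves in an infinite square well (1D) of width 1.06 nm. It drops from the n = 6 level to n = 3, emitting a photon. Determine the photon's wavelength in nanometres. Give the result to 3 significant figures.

λ = 137 nm

E_1 = h²/(8m_eL²) = 5.362×10^-20 J, so ΔE = (6² − 3²)E_1 = 1.448×10^-18 J.
λ = hc/ΔE = (6.626×10^-34·2.998×10^8)/1.448×10^-18 = 1.37×10^-7 m = 137 nm.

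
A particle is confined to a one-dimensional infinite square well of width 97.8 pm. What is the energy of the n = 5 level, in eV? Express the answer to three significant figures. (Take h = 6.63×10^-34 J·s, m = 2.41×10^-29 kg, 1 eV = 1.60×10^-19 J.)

For an infinite well E_n = n²h²/(8mL²), so E_1 = h²/(8mL²) = (6.63×10^-34)²/(8·2.41×10^-29·(9.78×10^-11 m)²) = 2.384×10^-19 J.
Then E_5 = 5²·E_1 = 25·2.384×10^-19 J = 5.960×10^-18 J.
Converting, E_5 = 5.960×10^-18 J / (1.60×10^-19 J/eV) = 37.2 eV.

E_5 = 37.2 eV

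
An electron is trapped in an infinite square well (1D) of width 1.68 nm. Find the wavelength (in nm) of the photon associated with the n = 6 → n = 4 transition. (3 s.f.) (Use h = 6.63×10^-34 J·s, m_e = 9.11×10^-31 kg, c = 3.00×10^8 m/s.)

λ = 465 nm

E_1 = h²/(8m_eL²) = 2.137×10^-20 J, so ΔE = (6² − 4²)E_1 = 4.274×10^-19 J.
λ = hc/ΔE = (6.63×10^-34·3.00×10^8)/4.274×10^-19 = 4.65×10^-7 m = 465 nm.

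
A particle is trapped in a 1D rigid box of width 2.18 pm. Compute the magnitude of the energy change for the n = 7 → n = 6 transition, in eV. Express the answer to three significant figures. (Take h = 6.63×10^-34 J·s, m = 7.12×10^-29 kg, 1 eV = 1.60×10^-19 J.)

E_1 = h²/(8mL²) = 1.624×10^-16 J.
|ΔE| = |7² − 6²|·E_1 = 13·1.624×10^-16 J = 2.111×10^-15 J = 1.32×10^4 eV.

|ΔE| = 1.32×10^4 eV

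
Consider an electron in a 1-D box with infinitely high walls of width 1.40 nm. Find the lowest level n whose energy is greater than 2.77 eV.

E_1 = h²/(8m_eL²) = 3.074×10^-20 J = 0.1919 eV.
Need n² > 2.77/0.1919 = 14.43, i.e. n > 3.799.
The smallest integer satisfying this is n = 4.

n = 4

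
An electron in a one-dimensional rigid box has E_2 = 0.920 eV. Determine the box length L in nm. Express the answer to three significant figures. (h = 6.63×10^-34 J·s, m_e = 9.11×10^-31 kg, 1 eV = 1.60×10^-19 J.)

L = 1.28 nm

From E_n = n²h²/(8m_eL²), L = n·h/√(8m_eE_n).
E_2 = 0.920 eV = 1.472×10^-19 J, so L = 2·6.63×10^-34/√(8·9.11×10^-31·1.472×10^-19) = 1.28×10^-9 m = 1.28 nm.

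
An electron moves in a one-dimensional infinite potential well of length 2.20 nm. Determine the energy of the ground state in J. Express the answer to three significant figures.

E_1 = 1.24×10^-20 J

For an infinite well E_n = n²h²/(8m_eL²), so E_1 = h²/(8m_eL²) = (6.626×10^-34)²/(8·9.109×10^-31·(2.20×10^-9 m)²) = 1.245×10^-20 J.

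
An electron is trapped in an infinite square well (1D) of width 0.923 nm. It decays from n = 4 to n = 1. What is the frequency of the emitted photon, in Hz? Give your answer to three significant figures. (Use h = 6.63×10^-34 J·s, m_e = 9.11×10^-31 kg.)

f = 1.60×10^15 Hz

E_1 = h²/(8m_eL²) = 7.080×10^-20 J and ΔE = (4² − 1²)E_1 = 1.062×10^-18 J.
f = ΔE/h = 1.062×10^-18/6.63×10^-34 = 1.60×10^15 Hz.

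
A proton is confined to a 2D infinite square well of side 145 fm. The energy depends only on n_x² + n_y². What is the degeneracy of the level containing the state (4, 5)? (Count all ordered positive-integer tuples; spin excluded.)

degeneracy = 2

The level has n_x² + n_y² = 41. The ordered positive-integer solutions are (4, 5), (5, 4).
That gives 2 states.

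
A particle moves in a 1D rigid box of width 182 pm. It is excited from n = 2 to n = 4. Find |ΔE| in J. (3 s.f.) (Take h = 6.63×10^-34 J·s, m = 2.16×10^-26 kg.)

|ΔE| = 9.22×10^-22 J

E_1 = h²/(8mL²) = 7.680×10^-23 J.
|ΔE| = |2² − 4²|·E_1 = 12·7.680×10^-23 J = 9.22×10^-22 J.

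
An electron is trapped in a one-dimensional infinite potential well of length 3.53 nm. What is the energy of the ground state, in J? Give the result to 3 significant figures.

For an infinite well E_n = n²h²/(8m_eL²), so E_1 = h²/(8m_eL²) = (6.626×10^-34)²/(8·9.109×10^-31·(3.53×10^-9 m)²) = 4.835×10^-21 J.

E_1 = 4.83×10^-21 J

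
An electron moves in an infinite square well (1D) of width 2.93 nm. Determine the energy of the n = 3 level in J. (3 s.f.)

For an infinite well E_n = n²h²/(8m_eL²), so E_1 = h²/(8m_eL²) = (6.626×10^-34)²/(8·9.109×10^-31·(2.93×10^-9 m)²) = 7.018×10^-21 J.
Then E_3 = 3²·E_1 = 9·7.018×10^-21 J = 6.32×10^-20 J.

E_3 = 6.32×10^-20 J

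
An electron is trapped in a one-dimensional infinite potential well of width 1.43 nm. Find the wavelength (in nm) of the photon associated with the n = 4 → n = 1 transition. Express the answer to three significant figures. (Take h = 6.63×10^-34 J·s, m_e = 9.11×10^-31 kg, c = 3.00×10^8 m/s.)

E_1 = h²/(8m_eL²) = 2.949×10^-20 J, so ΔE = (4² − 1²)E_1 = 4.423×10^-19 J.
λ = hc/ΔE = (6.63×10^-34·3.00×10^8)/4.423×10^-19 = 4.50×10^-7 m = 450 nm.

λ = 450 nm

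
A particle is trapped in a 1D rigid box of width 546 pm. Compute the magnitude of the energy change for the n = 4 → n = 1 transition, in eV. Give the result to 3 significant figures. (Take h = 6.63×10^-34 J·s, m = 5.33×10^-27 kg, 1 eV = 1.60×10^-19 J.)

|ΔE| = 0.00324 eV

E_1 = h²/(8mL²) = 3.458×10^-23 J.
|ΔE| = |4² − 1²|·E_1 = 15·3.458×10^-23 J = 5.187×10^-22 J = 0.00324 eV.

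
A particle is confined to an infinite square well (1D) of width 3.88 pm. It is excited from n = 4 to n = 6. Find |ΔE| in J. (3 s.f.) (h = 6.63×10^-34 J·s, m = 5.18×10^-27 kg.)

E_1 = h²/(8mL²) = 7.046×10^-19 J.
|ΔE| = |4² − 6²|·E_1 = 20·7.046×10^-19 J = 1.41×10^-17 J.

|ΔE| = 1.41×10^-17 J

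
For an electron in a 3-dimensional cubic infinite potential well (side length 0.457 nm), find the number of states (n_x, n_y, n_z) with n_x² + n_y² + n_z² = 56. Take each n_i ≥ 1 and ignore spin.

The level has n_x² + n_y² + n_z² = 56. The ordered positive-integer solutions are (2, 4, 6), (2, 6, 4), (4, 2, 6), (4, 6, 2), (6, 2, 4), (6, 4, 2).
That gives 6 states.

degeneracy = 6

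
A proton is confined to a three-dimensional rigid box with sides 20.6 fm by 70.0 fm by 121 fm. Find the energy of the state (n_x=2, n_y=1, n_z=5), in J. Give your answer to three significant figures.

E = 3.72×10^-13 J

For a 3D rectangular well E = (h²/8m_p)·Σ n_i²/L_i² = (6.626×10^-34)²/(8·1.673×10^-27) · [2²/(20.6 fm)² + 1²/(70.0 fm)² + 5²/(121 fm)²].
Evaluating gives E = 3.72×10^-13 J.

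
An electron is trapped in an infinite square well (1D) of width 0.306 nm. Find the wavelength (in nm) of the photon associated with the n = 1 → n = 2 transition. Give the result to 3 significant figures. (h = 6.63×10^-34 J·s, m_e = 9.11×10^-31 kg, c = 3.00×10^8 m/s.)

λ = 103 nm

E_1 = h²/(8m_eL²) = 6.441×10^-19 J, so ΔE = (2² − 1²)E_1 = 1.932×10^-18 J.
λ = hc/ΔE = (6.63×10^-34·3.00×10^8)/1.932×10^-18 = 1.03×10^-7 m = 103 nm.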